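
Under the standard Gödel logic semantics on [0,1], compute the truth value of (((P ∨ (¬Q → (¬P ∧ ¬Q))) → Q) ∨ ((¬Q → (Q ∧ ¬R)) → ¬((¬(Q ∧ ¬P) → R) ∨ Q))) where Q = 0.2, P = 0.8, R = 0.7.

0.20

¬Q: Gödel ¬ of 0.2 = 0 (operand ≠ 0)
¬P: Gödel ¬ of 0.8 = 0 (operand ≠ 0)
¬Q: Gödel ¬ of 0.2 = 0 (operand ≠ 0)
(¬P ∧ ¬Q) = min(0, 0) = 0
(¬Q → (¬P ∧ ¬Q)): 0 ≤ 0, so result = 1
(P ∨ (¬Q → (¬P ∧ ¬Q))) = max(0.8, 1) = 1
((P ∨ (¬Q → (¬P ∧ ¬Q))) → Q): 1 > 0.2, so result = 0.2
¬Q: Gödel ¬ of 0.2 = 0 (operand ≠ 0)
¬R: Gödel ¬ of 0.7 = 0 (operand ≠ 0)
(Q ∧ ¬R) = min(0.2, 0) = 0
(¬Q → (Q ∧ ¬R)): 0 ≤ 0, so result = 1
¬P: Gödel ¬ of 0.8 = 0 (operand ≠ 0)
(Q ∧ ¬P) = min(0.2, 0) = 0
¬(Q ∧ ¬P): Gödel ¬ of 0 = 1 (operand is 0)
(¬(Q ∧ ¬P) → R): 1 > 0.7, so result = 0.7
((¬(Q ∧ ¬P) → R) ∨ Q) = max(0.7, 0.2) = 0.7
¬((¬(Q ∧ ¬P) → R) ∨ Q): Gödel ¬ of 0.7 = 0 (operand ≠ 0)
((¬Q → (Q ∧ ¬R)) → ¬((¬(Q ∧ ¬P) → R) ∨ Q)): 1 > 0, so result = 0
(((P ∨ (¬Q → (¬P ∧ ¬Q))) → Q) ∨ ((¬Q → (Q ∧ ¬R)) → ¬((¬(Q ∧ ¬P) → R) ∨ Q))) = max(0.2, 0) = 0.2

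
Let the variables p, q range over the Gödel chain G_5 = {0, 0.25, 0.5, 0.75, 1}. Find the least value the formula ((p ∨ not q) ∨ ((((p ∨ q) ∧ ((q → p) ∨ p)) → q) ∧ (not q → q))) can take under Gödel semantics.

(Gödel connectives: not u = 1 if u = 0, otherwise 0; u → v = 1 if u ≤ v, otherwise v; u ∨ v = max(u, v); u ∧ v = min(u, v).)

The minimum is attained at p = 0.5, q = 0.25:
  not q: Gödel ¬ of 0.25 = 0 (operand ≠ 0)
  (p ∨ not q) = max(0.5, 0) = 0.5
  (p ∨ q) = max(0.5, 0.25) = 0.5
  (q → p): 0.25 ≤ 0.5, so result = 1
  ((q → p) ∨ p) = max(1, 0.5) = 1
  ((p ∨ q) ∧ ((q → p) ∨ p)) = min(0.5, 1) = 0.5
  (((p ∨ q) ∧ ((q → p) ∨ p)) → q): 0.5 > 0.25, so result = 0.25
  not q: Gödel ¬ of 0.25 = 0 (operand ≠ 0)
  (not q → q): 0 ≤ 0.25, so result = 1
  ((((p ∨ q) ∧ ((q → p) ∨ p)) → q) ∧ (not q → q)) = min(0.25, 1) = 0.25
  ((p ∨ not q) ∨ ((((p ∨ q) ∧ ((q → p) ∨ p)) → q) ∧ (not q → q))) = max(0.5, 0.25) = 0.5
Checking all 25 assignments confirms none give a value below 0.50.

0.50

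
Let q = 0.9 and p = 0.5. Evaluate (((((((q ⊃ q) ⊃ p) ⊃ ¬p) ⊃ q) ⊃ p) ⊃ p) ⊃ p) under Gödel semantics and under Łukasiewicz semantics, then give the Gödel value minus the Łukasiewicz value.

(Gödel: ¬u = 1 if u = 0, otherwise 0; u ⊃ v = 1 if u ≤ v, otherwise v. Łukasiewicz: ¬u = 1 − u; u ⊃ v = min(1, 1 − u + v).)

-0.10

Gödel evaluation:
  (q ⊃ q): 0.9 ≤ 0.9, so result = 1
  ((q ⊃ q) ⊃ p): 1 > 0.5, so result = 0.5
  ¬p: Gödel ¬ of 0.5 = 0 (operand ≠ 0)
  (((q ⊃ q) ⊃ p) ⊃ ¬p): 0.5 > 0, so result = 0
  ((((q ⊃ q) ⊃ p) ⊃ ¬p) ⊃ q): 0 ≤ 0.9, so result = 1
  (((((q ⊃ q) ⊃ p) ⊃ ¬p) ⊃ q) ⊃ p): 1 > 0.5, so result = 0.5
  ((((((q ⊃ q) ⊃ p) ⊃ ¬p) ⊃ q) ⊃ p) ⊃ p): 0.5 ≤ 0.5, so result = 1
  (((((((q ⊃ q) ⊃ p) ⊃ ¬p) ⊃ q) ⊃ p) ⊃ p) ⊃ p): 1 > 0.5, so result = 0.5
  Gödel value = 0.5
Łukasiewicz evaluation:
  (q ⊃ q): min(1, 1 − 0.9 + 0.9) = 1
  ((q ⊃ q) ⊃ p): min(1, 1 − 1 + 0.5) = 0.5
  ¬p: Łukasiewicz ¬ gives 1 − 0.5 = 0.5
  (((q ⊃ q) ⊃ p) ⊃ ¬p): min(1, 1 − 0.5 + 0.5) = 1
  ((((q ⊃ q) ⊃ p) ⊃ ¬p) ⊃ q): min(1, 1 − 1 + 0.9) = 0.9
  (((((q ⊃ q) ⊃ p) ⊃ ¬p) ⊃ q) ⊃ p): min(1, 1 − 0.9 + 0.5) = 0.6
  ((((((q ⊃ q) ⊃ p) ⊃ ¬p) ⊃ q) ⊃ p) ⊃ p): min(1, 1 − 0.6 + 0.5) = 0.9
  (((((((q ⊃ q) ⊃ p) ⊃ ¬p) ⊃ q) ⊃ p) ⊃ p) ⊃ p): min(1, 1 − 0.9 + 0.5) = 0.6
  Łukasiewicz value = 0.6
Difference: 0.5 − 0.6 = -0.10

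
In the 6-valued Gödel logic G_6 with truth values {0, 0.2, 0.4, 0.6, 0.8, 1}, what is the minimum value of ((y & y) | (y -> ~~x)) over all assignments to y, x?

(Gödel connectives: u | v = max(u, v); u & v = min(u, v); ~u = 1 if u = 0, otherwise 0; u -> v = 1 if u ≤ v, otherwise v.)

The minimum is attained at y = 0.2, x = 0:
  (y & y) = min(0.2, 0.2) = 0.2
  ~x: Gödel ¬ of 0 = 1 (operand is 0)
  ~~x: Gödel ¬ of 1 = 0 (operand ≠ 0)
  (y -> ~~x): 0.2 > 0, so result = 0
  ((y & y) | (y -> ~~x)) = max(0.2, 0) = 0.2
Checking all 36 assignments confirms none give a value below 0.20.

0.20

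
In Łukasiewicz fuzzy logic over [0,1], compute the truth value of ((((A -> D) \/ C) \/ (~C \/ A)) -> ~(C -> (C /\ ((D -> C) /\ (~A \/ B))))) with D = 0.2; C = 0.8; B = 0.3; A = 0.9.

(A -> D): min(1, 1 − 0.9 + 0.2) = 0.3
((A -> D) \/ C) = max(0.3, 0.8) = 0.8
~C: Łukasiewicz ¬ gives 1 − 0.8 = 0.2
(~C \/ A) = max(0.2, 0.9) = 0.9
(((A -> D) \/ C) \/ (~C \/ A)) = max(0.8, 0.9) = 0.9
(D -> C): min(1, 1 − 0.2 + 0.8) = 1
~A: Łukasiewicz ¬ gives 1 − 0.9 = 0.1
(~A \/ B) = max(0.1, 0.3) = 0.3
((D -> C) /\ (~A \/ B)) = min(1, 0.3) = 0.3
(C /\ ((D -> C) /\ (~A \/ B))) = min(0.8, 0.3) = 0.3
(C -> (C /\ ((D -> C) /\ (~A \/ B)))): min(1, 1 − 0.8 + 0.3) = 0.5
~(C -> (C /\ ((D -> C) /\ (~A \/ B)))): Łukasiewicz ¬ gives 1 − 0.5 = 0.5
((((A -> D) \/ C) \/ (~C \/ A)) -> ~(C -> (C /\ ((D -> C) /\ (~A \/ B))))): min(1, 1 − 0.9 + 0.5) = 0.6

0.60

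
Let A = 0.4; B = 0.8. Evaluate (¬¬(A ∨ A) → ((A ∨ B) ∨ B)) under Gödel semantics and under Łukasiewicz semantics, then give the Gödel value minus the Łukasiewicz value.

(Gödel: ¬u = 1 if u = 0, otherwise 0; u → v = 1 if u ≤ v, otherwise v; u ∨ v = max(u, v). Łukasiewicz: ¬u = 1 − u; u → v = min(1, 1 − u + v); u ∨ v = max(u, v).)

Gödel evaluation:
  (A ∨ A) = max(0.4, 0.4) = 0.4
  ¬(A ∨ A): Gödel ¬ of 0.4 = 0 (operand ≠ 0)
  ¬¬(A ∨ A): Gödel ¬ of 0 = 1 (operand is 0)
  (A ∨ B) = max(0.4, 0.8) = 0.8
  ((A ∨ B) ∨ B) = max(0.8, 0.8) = 0.8
  (¬¬(A ∨ A) → ((A ∨ B) ∨ B)): 1 > 0.8, so result = 0.8
  Gödel value = 0.8
Łukasiewicz evaluation:
  (A ∨ A) = max(0.4, 0.4) = 0.4
  ¬(A ∨ A): Łukasiewicz ¬ gives 1 − 0.4 = 0.6
  ¬¬(A ∨ A): Łukasiewicz ¬ gives 1 − 0.6 = 0.4
  (A ∨ B) = max(0.4, 0.8) = 0.8
  ((A ∨ B) ∨ B) = max(0.8, 0.8) = 0.8
  (¬¬(A ∨ A) → ((A ∨ B) ∨ B)): min(1, 1 − 0.4 + 0.8) = 1
  Łukasiewicz value = 1
Difference: 0.8 − 1 = -0.20

-0.20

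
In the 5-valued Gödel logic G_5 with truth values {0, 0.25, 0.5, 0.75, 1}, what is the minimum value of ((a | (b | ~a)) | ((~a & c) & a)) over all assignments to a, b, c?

0.25

The minimum is attained at a = 0.25, b = 0, c = 0:
  ~a: Gödel ¬ of 0.25 = 0 (operand ≠ 0)
  (b | ~a) = max(0, 0) = 0
  (a | (b | ~a)) = max(0.25, 0) = 0.25
  ~a: Gödel ¬ of 0.25 = 0 (operand ≠ 0)
  (~a & c) = min(0, 0) = 0
  ((~a & c) & a) = min(0, 0.25) = 0
  ((a | (b | ~a)) | ((~a & c) & a)) = max(0.25, 0) = 0.25
Checking all 125 assignments confirms none give a value below 0.25.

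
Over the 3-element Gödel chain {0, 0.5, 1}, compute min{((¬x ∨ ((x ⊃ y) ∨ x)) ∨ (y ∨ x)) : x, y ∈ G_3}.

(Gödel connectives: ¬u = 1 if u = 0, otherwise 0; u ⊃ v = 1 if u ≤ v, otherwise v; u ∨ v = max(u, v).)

0.50

The minimum is attained at x = 0.5, y = 0:
  ¬x: Gödel ¬ of 0.5 = 0 (operand ≠ 0)
  (x ⊃ y): 0.5 > 0, so result = 0
  ((x ⊃ y) ∨ x) = max(0, 0.5) = 0.5
  (¬x ∨ ((x ⊃ y) ∨ x)) = max(0, 0.5) = 0.5
  (y ∨ x) = max(0, 0.5) = 0.5
  ((¬x ∨ ((x ⊃ y) ∨ x)) ∨ (y ∨ x)) = max(0.5, 0.5) = 0.5
Checking all 9 assignments confirms none give a value below 0.50.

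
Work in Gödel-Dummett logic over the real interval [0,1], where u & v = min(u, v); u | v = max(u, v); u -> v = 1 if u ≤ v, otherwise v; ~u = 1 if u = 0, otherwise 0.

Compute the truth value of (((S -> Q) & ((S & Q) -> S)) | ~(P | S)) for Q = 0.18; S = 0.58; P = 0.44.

0.18

(S -> Q): 0.58 > 0.18, so result = 0.18
(S & Q) = min(0.58, 0.18) = 0.18
((S & Q) -> S): 0.18 ≤ 0.58, so result = 1
((S -> Q) & ((S & Q) -> S)) = min(0.18, 1) = 0.18
(P | S) = max(0.44, 0.58) = 0.58
~(P | S): Gödel ¬ of 0.58 = 0 (operand ≠ 0)
(((S -> Q) & ((S & Q) -> S)) | ~(P | S)) = max(0.18, 0) = 0.18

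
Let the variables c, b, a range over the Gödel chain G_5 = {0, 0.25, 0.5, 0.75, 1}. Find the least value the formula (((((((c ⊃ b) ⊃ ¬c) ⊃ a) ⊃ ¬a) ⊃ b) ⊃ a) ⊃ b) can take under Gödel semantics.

The minimum is attained at c = 0, b = 0, a = 0:
  (c ⊃ b): 0 ≤ 0, so result = 1
  ¬c: Gödel ¬ of 0 = 1 (operand is 0)
  ((c ⊃ b) ⊃ ¬c): 1 ≤ 1, so result = 1
  (((c ⊃ b) ⊃ ¬c) ⊃ a): 1 > 0, so result = 0
  ¬a: Gödel ¬ of 0 = 1 (operand is 0)
  ((((c ⊃ b) ⊃ ¬c) ⊃ a) ⊃ ¬a): 0 ≤ 1, so result = 1
  (((((c ⊃ b) ⊃ ¬c) ⊃ a) ⊃ ¬a) ⊃ b): 1 > 0, so result = 0
  ((((((c ⊃ b) ⊃ ¬c) ⊃ a) ⊃ ¬a) ⊃ b) ⊃ a): 0 ≤ 0, so result = 1
  (((((((c ⊃ b) ⊃ ¬c) ⊃ a) ⊃ ¬a) ⊃ b) ⊃ a) ⊃ b): 1 > 0, so result = 0
Checking all 125 assignments confirms none give a value below 0.00.

0.00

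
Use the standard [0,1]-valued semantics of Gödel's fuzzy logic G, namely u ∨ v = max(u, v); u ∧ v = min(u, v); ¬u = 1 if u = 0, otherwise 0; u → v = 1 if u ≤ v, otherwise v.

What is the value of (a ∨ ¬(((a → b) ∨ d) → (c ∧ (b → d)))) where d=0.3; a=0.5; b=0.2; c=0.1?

0.50

(a → b): 0.5 > 0.2, so result = 0.2
((a → b) ∨ d) = max(0.2, 0.3) = 0.3
(b → d): 0.2 ≤ 0.3, so result = 1
(c ∧ (b → d)) = min(0.1, 1) = 0.1
(((a → b) ∨ d) → (c ∧ (b → d))): 0.3 > 0.1, so result = 0.1
¬(((a → b) ∨ d) → (c ∧ (b → d))): Gödel ¬ of 0.1 = 0 (operand ≠ 0)
(a ∨ ¬(((a → b) ∨ d) → (c ∧ (b → d)))) = max(0.5, 0) = 0.5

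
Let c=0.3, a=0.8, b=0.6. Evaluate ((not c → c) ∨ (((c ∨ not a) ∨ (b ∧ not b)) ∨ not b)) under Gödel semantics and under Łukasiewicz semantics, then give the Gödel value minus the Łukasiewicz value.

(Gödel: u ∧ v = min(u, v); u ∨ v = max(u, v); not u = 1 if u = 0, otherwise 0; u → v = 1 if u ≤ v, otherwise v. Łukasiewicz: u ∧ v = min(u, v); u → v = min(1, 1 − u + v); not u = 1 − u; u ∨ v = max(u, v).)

0.40

Gödel evaluation:
  not c: Gödel ¬ of 0.3 = 0 (operand ≠ 0)
  (not c → c): 0 ≤ 0.3, so result = 1
  not a: Gödel ¬ of 0.8 = 0 (operand ≠ 0)
  (c ∨ not a) = max(0.3, 0) = 0.3
  not b: Gödel ¬ of 0.6 = 0 (operand ≠ 0)
  (b ∧ not b) = min(0.6, 0) = 0
  ((c ∨ not a) ∨ (b ∧ not b)) = max(0.3, 0) = 0.3
  not b: Gödel ¬ of 0.6 = 0 (operand ≠ 0)
  (((c ∨ not a) ∨ (b ∧ not b)) ∨ not b) = max(0.3, 0) = 0.3
  ((not c → c) ∨ (((c ∨ not a) ∨ (b ∧ not b)) ∨ not b)) = max(1, 0.3) = 1
  Gödel value = 1
Łukasiewicz evaluation:
  not c: Łukasiewicz ¬ gives 1 − 0.3 = 0.7
  (not c → c): min(1, 1 − 0.7 + 0.3) = 0.6
  not a: Łukasiewicz ¬ gives 1 − 0.8 = 0.2
  (c ∨ not a) = max(0.3, 0.2) = 0.3
  not b: Łukasiewicz ¬ gives 1 − 0.6 = 0.4
  (b ∧ not b) = min(0.6, 0.4) = 0.4
  ((c ∨ not a) ∨ (b ∧ not b)) = max(0.3, 0.4) = 0.4
  not b: Łukasiewicz ¬ gives 1 − 0.6 = 0.4
  (((c ∨ not a) ∨ (b ∧ not b)) ∨ not b) = max(0.4, 0.4) = 0.4
  ((not c → c) ∨ (((c ∨ not a) ∨ (b ∧ not b)) ∨ not b)) = max(0.6, 0.4) = 0.6
  Łukasiewicz value = 0.6
Difference: 1 − 0.6 = 0.40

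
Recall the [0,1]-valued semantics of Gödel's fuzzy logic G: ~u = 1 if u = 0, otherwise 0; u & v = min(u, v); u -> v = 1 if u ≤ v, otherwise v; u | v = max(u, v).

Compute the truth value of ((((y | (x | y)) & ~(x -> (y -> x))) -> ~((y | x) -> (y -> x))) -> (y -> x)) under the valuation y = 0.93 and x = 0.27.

(x | y) = max(0.27, 0.93) = 0.93
(y | (x | y)) = max(0.93, 0.93) = 0.93
(y -> x): 0.93 > 0.27, so result = 0.27
(x -> (y -> x)): 0.27 ≤ 0.27, so result = 1
~(x -> (y -> x)): Gödel ¬ of 1 = 0 (operand ≠ 0)
((y | (x | y)) & ~(x -> (y -> x))) = min(0.93, 0) = 0
(y | x) = max(0.93, 0.27) = 0.93
(y -> x): 0.93 > 0.27, so result = 0.27
((y | x) -> (y -> x)): 0.93 > 0.27, so result = 0.27
~((y | x) -> (y -> x)): Gödel ¬ of 0.27 = 0 (operand ≠ 0)
(((y | (x | y)) & ~(x -> (y -> x))) -> ~((y | x) -> (y -> x))): 0 ≤ 0, so result = 1
(y -> x): 0.93 > 0.27, so result = 0.27
((((y | (x | y)) & ~(x -> (y -> x))) -> ~((y | x) -> (y -> x))) -> (y -> x)): 1 > 0.27, so result = 0.27

0.27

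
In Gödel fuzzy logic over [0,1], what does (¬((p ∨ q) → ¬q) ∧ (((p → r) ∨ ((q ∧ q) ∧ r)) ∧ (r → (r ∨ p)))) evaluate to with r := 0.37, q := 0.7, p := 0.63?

(p ∨ q) = max(0.63, 0.7) = 0.7
¬q: Gödel ¬ of 0.7 = 0 (operand ≠ 0)
((p ∨ q) → ¬q): 0.7 > 0, so result = 0
¬((p ∨ q) → ¬q): Gödel ¬ of 0 = 1 (operand is 0)
(p → r): 0.63 > 0.37, so result = 0.37
(q ∧ q) = min(0.7, 0.7) = 0.7
((q ∧ q) ∧ r) = min(0.7, 0.37) = 0.37
((p → r) ∨ ((q ∧ q) ∧ r)) = max(0.37, 0.37) = 0.37
(r ∨ p) = max(0.37, 0.63) = 0.63
(r → (r ∨ p)): 0.37 ≤ 0.63, so result = 1
(((p → r) ∨ ((q ∧ q) ∧ r)) ∧ (r → (r ∨ p))) = min(0.37, 1) = 0.37
(¬((p ∨ q) → ¬q) ∧ (((p → r) ∨ ((q ∧ q) ∧ r)) ∧ (r → (r ∨ p)))) = min(1, 0.37) = 0.37

0.37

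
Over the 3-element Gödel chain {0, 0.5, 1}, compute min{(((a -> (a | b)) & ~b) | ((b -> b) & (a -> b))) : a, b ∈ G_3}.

The minimum is attained at a = 1, b = 0.5:
  (a | b) = max(1, 0.5) = 1
  (a -> (a | b)): 1 ≤ 1, so result = 1
  ~b: Gödel ¬ of 0.5 = 0 (operand ≠ 0)
  ((a -> (a | b)) & ~b) = min(1, 0) = 0
  (b -> b): 0.5 ≤ 0.5, so result = 1
  (a -> b): 1 > 0.5, so result = 0.5
  ((b -> b) & (a -> b)) = min(1, 0.5) = 0.5
  (((a -> (a | b)) & ~b) | ((b -> b) & (a -> b))) = max(0, 0.5) = 0.5
Checking all 9 assignments confirms none give a value below 0.50.

0.50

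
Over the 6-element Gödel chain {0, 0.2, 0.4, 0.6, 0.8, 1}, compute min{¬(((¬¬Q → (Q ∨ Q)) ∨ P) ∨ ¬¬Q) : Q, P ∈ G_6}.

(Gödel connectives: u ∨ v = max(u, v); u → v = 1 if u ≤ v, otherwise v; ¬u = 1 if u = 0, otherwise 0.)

0.00

The minimum is attained at Q = 0, P = 0:
  ¬Q: Gödel ¬ of 0 = 1 (operand is 0)
  ¬¬Q: Gödel ¬ of 1 = 0 (operand ≠ 0)
  (Q ∨ Q) = max(0, 0) = 0
  (¬¬Q → (Q ∨ Q)): 0 ≤ 0, so result = 1
  ((¬¬Q → (Q ∨ Q)) ∨ P) = max(1, 0) = 1
  ¬Q: Gödel ¬ of 0 = 1 (operand is 0)
  ¬¬Q: Gödel ¬ of 1 = 0 (operand ≠ 0)
  (((¬¬Q → (Q ∨ Q)) ∨ P) ∨ ¬¬Q) = max(1, 0) = 1
  ¬(((¬¬Q → (Q ∨ Q)) ∨ P) ∨ ¬¬Q): Gödel ¬ of 1 = 0 (operand ≠ 0)
Checking all 36 assignments confirms none give a value below 0.00.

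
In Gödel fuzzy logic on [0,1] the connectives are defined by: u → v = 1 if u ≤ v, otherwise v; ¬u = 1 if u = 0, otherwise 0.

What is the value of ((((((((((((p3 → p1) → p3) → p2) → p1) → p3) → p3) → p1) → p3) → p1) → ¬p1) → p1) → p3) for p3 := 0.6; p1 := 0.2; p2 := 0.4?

(p3 → p1): 0.6 > 0.2, so result = 0.2
((p3 → p1) → p3): 0.2 ≤ 0.6, so result = 1
(((p3 → p1) → p3) → p2): 1 > 0.4, so result = 0.4
((((p3 → p1) → p3) → p2) → p1): 0.4 > 0.2, so result = 0.2
(((((p3 → p1) → p3) → p2) → p1) → p3): 0.2 ≤ 0.6, so result = 1
((((((p3 → p1) → p3) → p2) → p1) → p3) → p3): 1 > 0.6, so result = 0.6
(((((((p3 → p1) → p3) → p2) → p1) → p3) → p3) → p1): 0.6 > 0.2, so result = 0.2
((((((((p3 → p1) → p3) → p2) → p1) → p3) → p3) → p1) → p3): 0.2 ≤ 0.6, so result = 1
(((((((((p3 → p1) → p3) → p2) → p1) → p3) → p3) → p1) → p3) → p1): 1 > 0.2, so result = 0.2
¬p1: Gödel ¬ of 0.2 = 0 (operand ≠ 0)
((((((((((p3 → p1) → p3) → p2) → p1) → p3) → p3) → p1) → p3) → p1) → ¬p1): 0.2 > 0, so result = 0
(((((((((((p3 → p1) → p3) → p2) → p1) → p3) → p3) → p1) → p3) → p1) → ¬p1) → p1): 0 ≤ 0.2, so result = 1
((((((((((((p3 → p1) → p3) → p2) → p1) → p3) → p3) → p1) → p3) → p1) → ¬p1) → p1) → p3): 1 > 0.6, so result = 0.6

0.60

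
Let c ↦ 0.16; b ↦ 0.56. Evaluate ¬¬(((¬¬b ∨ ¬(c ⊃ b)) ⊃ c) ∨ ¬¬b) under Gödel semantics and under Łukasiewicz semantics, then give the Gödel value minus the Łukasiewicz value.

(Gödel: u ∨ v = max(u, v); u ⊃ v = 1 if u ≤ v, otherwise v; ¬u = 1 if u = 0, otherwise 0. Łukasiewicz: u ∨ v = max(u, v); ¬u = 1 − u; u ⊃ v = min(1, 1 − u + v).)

0.40

Gödel evaluation:
  ¬b: Gödel ¬ of 0.56 = 0 (operand ≠ 0)
  ¬¬b: Gödel ¬ of 0 = 1 (operand is 0)
  (c ⊃ b): 0.16 ≤ 0.56, so result = 1
  ¬(c ⊃ b): Gödel ¬ of 1 = 0 (operand ≠ 0)
  (¬¬b ∨ ¬(c ⊃ b)) = max(1, 0) = 1
  ((¬¬b ∨ ¬(c ⊃ b)) ⊃ c): 1 > 0.16, so result = 0.16
  ¬b: Gödel ¬ of 0.56 = 0 (operand ≠ 0)
  ¬¬b: Gödel ¬ of 0 = 1 (operand is 0)
  (((¬¬b ∨ ¬(c ⊃ b)) ⊃ c) ∨ ¬¬b) = max(0.16, 1) = 1
  ¬(((¬¬b ∨ ¬(c ⊃ b)) ⊃ c) ∨ ¬¬b): Gödel ¬ of 1 = 0 (operand ≠ 0)
  ¬¬(((¬¬b ∨ ¬(c ⊃ b)) ⊃ c) ∨ ¬¬b): Gödel ¬ of 0 = 1 (operand is 0)
  Gödel value = 1
Łukasiewicz evaluation:
  ¬b: Łukasiewicz ¬ gives 1 − 0.56 = 0.44
  ¬¬b: Łukasiewicz ¬ gives 1 − 0.44 = 0.56
  (c ⊃ b): min(1, 1 − 0.16 + 0.56) = 1
  ¬(c ⊃ b): Łukasiewicz ¬ gives 1 − 1 = 0
  (¬¬b ∨ ¬(c ⊃ b)) = max(0.56, 0) = 0.56
  ((¬¬b ∨ ¬(c ⊃ b)) ⊃ c): min(1, 1 − 0.56 + 0.16) = 0.6
  ¬b: Łukasiewicz ¬ gives 1 − 0.56 = 0.44
  ¬¬b: Łukasiewicz ¬ gives 1 − 0.44 = 0.56
  (((¬¬b ∨ ¬(c ⊃ b)) ⊃ c) ∨ ¬¬b) = max(0.6, 0.56) = 0.6
  ¬(((¬¬b ∨ ¬(c ⊃ b)) ⊃ c) ∨ ¬¬b): Łukasiewicz ¬ gives 1 − 0.6 = 0.4
  ¬¬(((¬¬b ∨ ¬(c ⊃ b)) ⊃ c) ∨ ¬¬b): Łukasiewicz ¬ gives 1 − 0.4 = 0.6
  Łukasiewicz value = 0.6
Difference: 1 − 0.6 = 0.40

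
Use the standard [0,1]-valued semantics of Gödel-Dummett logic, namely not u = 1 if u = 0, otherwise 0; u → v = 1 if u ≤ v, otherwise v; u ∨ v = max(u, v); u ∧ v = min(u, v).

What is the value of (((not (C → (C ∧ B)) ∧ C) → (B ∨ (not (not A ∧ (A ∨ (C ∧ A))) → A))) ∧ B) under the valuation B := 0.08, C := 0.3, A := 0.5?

(C ∧ B) = min(0.3, 0.08) = 0.08
(C → (C ∧ B)): 0.3 > 0.08, so result = 0.08
not (C → (C ∧ B)): Gödel ¬ of 0.08 = 0 (operand ≠ 0)
(not (C → (C ∧ B)) ∧ C) = min(0, 0.3) = 0
not A: Gödel ¬ of 0.5 = 0 (operand ≠ 0)
(C ∧ A) = min(0.3, 0.5) = 0.3
(A ∨ (C ∧ A)) = max(0.5, 0.3) = 0.5
(not A ∧ (A ∨ (C ∧ A))) = min(0, 0.5) = 0
not (not A ∧ (A ∨ (C ∧ A))): Gödel ¬ of 0 = 1 (operand is 0)
(not (not A ∧ (A ∨ (C ∧ A))) → A): 1 > 0.5, so result = 0.5
(B ∨ (not (not A ∧ (A ∨ (C ∧ A))) → A)) = max(0.08, 0.5) = 0.5
((not (C → (C ∧ B)) ∧ C) → (B ∨ (not (not A ∧ (A ∨ (C ∧ A))) → A))): 0 ≤ 0.5, so result = 1
(((not (C → (C ∧ B)) ∧ C) → (B ∨ (not (not A ∧ (A ∨ (C ∧ A))) → A))) ∧ B) = min(1, 0.08) = 0.08

0.08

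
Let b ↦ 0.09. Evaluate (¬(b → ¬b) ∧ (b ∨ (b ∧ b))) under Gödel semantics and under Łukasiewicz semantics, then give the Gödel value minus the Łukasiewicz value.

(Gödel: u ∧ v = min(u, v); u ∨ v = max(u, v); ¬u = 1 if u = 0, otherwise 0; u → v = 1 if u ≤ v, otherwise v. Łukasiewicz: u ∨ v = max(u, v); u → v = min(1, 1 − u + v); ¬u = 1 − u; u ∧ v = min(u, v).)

Gödel evaluation:
  ¬b: Gödel ¬ of 0.09 = 0 (operand ≠ 0)
  (b → ¬b): 0.09 > 0, so result = 0
  ¬(b → ¬b): Gödel ¬ of 0 = 1 (operand is 0)
  (b ∧ b) = min(0.09, 0.09) = 0.09
  (b ∨ (b ∧ b)) = max(0.09, 0.09) = 0.09
  (¬(b → ¬b) ∧ (b ∨ (b ∧ b))) = min(1, 0.09) = 0.09
  Gödel value = 0.09
Łukasiewicz evaluation:
  ¬b: Łukasiewicz ¬ gives 1 − 0.09 = 0.91
  (b → ¬b): min(1, 1 − 0.09 + 0.91) = 1
  ¬(b → ¬b): Łukasiewicz ¬ gives 1 − 1 = 0
  (b ∧ b) = min(0.09, 0.09) = 0.09
  (b ∨ (b ∧ b)) = max(0.09, 0.09) = 0.09
  (¬(b → ¬b) ∧ (b ∨ (b ∧ b))) = min(0, 0.09) = 0
  Łukasiewicz value = 0
Difference: 0.09 − 0 = 0.09

0.09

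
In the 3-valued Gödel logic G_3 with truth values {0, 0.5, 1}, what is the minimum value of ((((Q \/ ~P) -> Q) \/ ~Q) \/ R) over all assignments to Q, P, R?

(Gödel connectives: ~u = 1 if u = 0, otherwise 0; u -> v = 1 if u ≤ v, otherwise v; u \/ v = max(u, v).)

0.50

The minimum is attained at Q = 0.5, P = 0, R = 0:
  ~P: Gödel ¬ of 0 = 1 (operand is 0)
  (Q \/ ~P) = max(0.5, 1) = 1
  ((Q \/ ~P) -> Q): 1 > 0.5, so result = 0.5
  ~Q: Gödel ¬ of 0.5 = 0 (operand ≠ 0)
  (((Q \/ ~P) -> Q) \/ ~Q) = max(0.5, 0) = 0.5
  ((((Q \/ ~P) -> Q) \/ ~Q) \/ R) = max(0.5, 0) = 0.5
Checking all 27 assignments confirms none give a value below 0.50.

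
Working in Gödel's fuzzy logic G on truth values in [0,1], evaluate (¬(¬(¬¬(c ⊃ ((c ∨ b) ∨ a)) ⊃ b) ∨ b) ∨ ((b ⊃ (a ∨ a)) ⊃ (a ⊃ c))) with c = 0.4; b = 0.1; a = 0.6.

0.40

(c ∨ b) = max(0.4, 0.1) = 0.4
((c ∨ b) ∨ a) = max(0.4, 0.6) = 0.6
(c ⊃ ((c ∨ b) ∨ a)): 0.4 ≤ 0.6, so result = 1
¬(c ⊃ ((c ∨ b) ∨ a)): Gödel ¬ of 1 = 0 (operand ≠ 0)
¬¬(c ⊃ ((c ∨ b) ∨ a)): Gödel ¬ of 0 = 1 (operand is 0)
(¬¬(c ⊃ ((c ∨ b) ∨ a)) ⊃ b): 1 > 0.1, so result = 0.1
¬(¬¬(c ⊃ ((c ∨ b) ∨ a)) ⊃ b): Gödel ¬ of 0.1 = 0 (operand ≠ 0)
(¬(¬¬(c ⊃ ((c ∨ b) ∨ a)) ⊃ b) ∨ b) = max(0, 0.1) = 0.1
¬(¬(¬¬(c ⊃ ((c ∨ b) ∨ a)) ⊃ b) ∨ b): Gödel ¬ of 0.1 = 0 (operand ≠ 0)
(a ∨ a) = max(0.6, 0.6) = 0.6
(b ⊃ (a ∨ a)): 0.1 ≤ 0.6, so result = 1
(a ⊃ c): 0.6 > 0.4, so result = 0.4
((b ⊃ (a ∨ a)) ⊃ (a ⊃ c)): 1 > 0.4, so result = 0.4
(¬(¬(¬¬(c ⊃ ((c ∨ b) ∨ a)) ⊃ b) ∨ b) ∨ ((b ⊃ (a ∨ a)) ⊃ (a ⊃ c))) = max(0, 0.4) = 0.4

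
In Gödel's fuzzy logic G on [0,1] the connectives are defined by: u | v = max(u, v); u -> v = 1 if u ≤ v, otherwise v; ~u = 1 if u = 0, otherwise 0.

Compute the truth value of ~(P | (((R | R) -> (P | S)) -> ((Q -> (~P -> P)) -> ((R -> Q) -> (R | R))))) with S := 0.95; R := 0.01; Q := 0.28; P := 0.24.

(R | R) = max(0.01, 0.01) = 0.01
(P | S) = max(0.24, 0.95) = 0.95
((R | R) -> (P | S)): 0.01 ≤ 0.95, so result = 1
~P: Gödel ¬ of 0.24 = 0 (operand ≠ 0)
(~P -> P): 0 ≤ 0.24, so result = 1
(Q -> (~P -> P)): 0.28 ≤ 1, so result = 1
(R -> Q): 0.01 ≤ 0.28, so result = 1
(R | R) = max(0.01, 0.01) = 0.01
((R -> Q) -> (R | R)): 1 > 0.01, so result = 0.01
((Q -> (~P -> P)) -> ((R -> Q) -> (R | R))): 1 > 0.01, so result = 0.01
(((R | R) -> (P | S)) -> ((Q -> (~P -> P)) -> ((R -> Q) -> (R | R)))): 1 > 0.01, so result = 0.01
(P | (((R | R) -> (P | S)) -> ((Q -> (~P -> P)) -> ((R -> Q) -> (R | R))))) = max(0.24, 0.01) = 0.24
~(P | (((R | R) -> (P | S)) -> ((Q -> (~P -> P)) -> ((R -> Q) -> (R | R))))): Gödel ¬ of 0.24 = 0 (operand ≠ 0)

0.00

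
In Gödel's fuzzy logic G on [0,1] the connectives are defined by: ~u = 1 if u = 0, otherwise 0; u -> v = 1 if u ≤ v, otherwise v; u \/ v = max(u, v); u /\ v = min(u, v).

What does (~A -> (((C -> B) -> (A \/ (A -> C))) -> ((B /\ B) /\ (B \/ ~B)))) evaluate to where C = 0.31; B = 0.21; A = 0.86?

~A: Gödel ¬ of 0.86 = 0 (operand ≠ 0)
(C -> B): 0.31 > 0.21, so result = 0.21
(A -> C): 0.86 > 0.31, so result = 0.31
(A \/ (A -> C)) = max(0.86, 0.31) = 0.86
((C -> B) -> (A \/ (A -> C))): 0.21 ≤ 0.86, so result = 1
(B /\ B) = min(0.21, 0.21) = 0.21
~B: Gödel ¬ of 0.21 = 0 (operand ≠ 0)
(B \/ ~B) = max(0.21, 0) = 0.21
((B /\ B) /\ (B \/ ~B)) = min(0.21, 0.21) = 0.21
(((C -> B) -> (A \/ (A -> C))) -> ((B /\ B) /\ (B \/ ~B))): 1 > 0.21, so result = 0.21
(~A -> (((C -> B) -> (A \/ (A -> C))) -> ((B /\ B) /\ (B \/ ~B)))): 0 ≤ 0.21, so result = 1

1.00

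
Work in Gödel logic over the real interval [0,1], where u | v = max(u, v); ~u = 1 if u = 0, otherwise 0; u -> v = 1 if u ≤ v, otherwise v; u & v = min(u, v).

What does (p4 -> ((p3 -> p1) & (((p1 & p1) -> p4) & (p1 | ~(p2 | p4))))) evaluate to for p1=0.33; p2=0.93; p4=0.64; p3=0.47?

0.33

(p3 -> p1): 0.47 > 0.33, so result = 0.33
(p1 & p1) = min(0.33, 0.33) = 0.33
((p1 & p1) -> p4): 0.33 ≤ 0.64, so result = 1
(p2 | p4) = max(0.93, 0.64) = 0.93
~(p2 | p4): Gödel ¬ of 0.93 = 0 (operand ≠ 0)
(p1 | ~(p2 | p4)) = max(0.33, 0) = 0.33
(((p1 & p1) -> p4) & (p1 | ~(p2 | p4))) = min(1, 0.33) = 0.33
((p3 -> p1) & (((p1 & p1) -> p4) & (p1 | ~(p2 | p4)))) = min(0.33, 0.33) = 0.33
(p4 -> ((p3 -> p1) & (((p1 & p1) -> p4) & (p1 | ~(p2 | p4))))): 0.64 > 0.33, so result = 0.33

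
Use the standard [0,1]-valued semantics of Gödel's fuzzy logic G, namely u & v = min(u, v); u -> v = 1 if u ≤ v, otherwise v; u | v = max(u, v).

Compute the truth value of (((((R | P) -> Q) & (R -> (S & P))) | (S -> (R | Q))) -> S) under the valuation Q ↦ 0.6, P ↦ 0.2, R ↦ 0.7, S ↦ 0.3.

0.30

(R | P) = max(0.7, 0.2) = 0.7
((R | P) -> Q): 0.7 > 0.6, so result = 0.6
(S & P) = min(0.3, 0.2) = 0.2
(R -> (S & P)): 0.7 > 0.2, so result = 0.2
(((R | P) -> Q) & (R -> (S & P))) = min(0.6, 0.2) = 0.2
(R | Q) = max(0.7, 0.6) = 0.7
(S -> (R | Q)): 0.3 ≤ 0.7, so result = 1
((((R | P) -> Q) & (R -> (S & P))) | (S -> (R | Q))) = max(0.2, 1) = 1
(((((R | P) -> Q) & (R -> (S & P))) | (S -> (R | Q))) -> S): 1 > 0.3, so result = 0.3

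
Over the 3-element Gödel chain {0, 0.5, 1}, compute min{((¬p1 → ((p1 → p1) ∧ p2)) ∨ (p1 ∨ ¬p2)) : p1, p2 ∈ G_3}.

The minimum is attained at p1 = 0, p2 = 0.5:
  ¬p1: Gödel ¬ of 0 = 1 (operand is 0)
  (p1 → p1): 0 ≤ 0, so result = 1
  ((p1 → p1) ∧ p2) = min(1, 0.5) = 0.5
  (¬p1 → ((p1 → p1) ∧ p2)): 1 > 0.5, so result = 0.5
  ¬p2: Gödel ¬ of 0.5 = 0 (operand ≠ 0)
  (p1 ∨ ¬p2) = max(0, 0) = 0
  ((¬p1 → ((p1 → p1) ∧ p2)) ∨ (p1 ∨ ¬p2)) = max(0.5, 0) = 0.5
Checking all 9 assignments confirms none give a value below 0.50.

0.50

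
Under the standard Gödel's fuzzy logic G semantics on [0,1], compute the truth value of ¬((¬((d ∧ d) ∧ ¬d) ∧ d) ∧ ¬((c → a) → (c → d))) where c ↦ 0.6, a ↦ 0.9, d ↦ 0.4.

1.00

(d ∧ d) = min(0.4, 0.4) = 0.4
¬d: Gödel ¬ of 0.4 = 0 (operand ≠ 0)
((d ∧ d) ∧ ¬d) = min(0.4, 0) = 0
¬((d ∧ d) ∧ ¬d): Gödel ¬ of 0 = 1 (operand is 0)
(¬((d ∧ d) ∧ ¬d) ∧ d) = min(1, 0.4) = 0.4
(c → a): 0.6 ≤ 0.9, so result = 1
(c → d): 0.6 > 0.4, so result = 0.4
((c → a) → (c → d)): 1 > 0.4, so result = 0.4
¬((c → a) → (c → d)): Gödel ¬ of 0.4 = 0 (operand ≠ 0)
((¬((d ∧ d) ∧ ¬d) ∧ d) ∧ ¬((c → a) → (c → d))) = min(0.4, 0) = 0
¬((¬((d ∧ d) ∧ ¬d) ∧ d) ∧ ¬((c → a) → (c → d))): Gödel ¬ of 0 = 1 (operand is 0)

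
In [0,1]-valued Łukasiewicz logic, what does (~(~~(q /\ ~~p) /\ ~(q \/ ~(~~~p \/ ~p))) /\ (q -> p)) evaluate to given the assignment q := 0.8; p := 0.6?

0.80

~p: Łukasiewicz ¬ gives 1 − 0.6 = 0.4
~~p: Łukasiewicz ¬ gives 1 − 0.4 = 0.6
(q /\ ~~p) = min(0.8, 0.6) = 0.6
~(q /\ ~~p): Łukasiewicz ¬ gives 1 − 0.6 = 0.4
~~(q /\ ~~p): Łukasiewicz ¬ gives 1 − 0.4 = 0.6
~p: Łukasiewicz ¬ gives 1 − 0.6 = 0.4
~~p: Łukasiewicz ¬ gives 1 − 0.4 = 0.6
~~~p: Łukasiewicz ¬ gives 1 − 0.6 = 0.4
~p: Łukasiewicz ¬ gives 1 − 0.6 = 0.4
(~~~p \/ ~p) = max(0.4, 0.4) = 0.4
~(~~~p \/ ~p): Łukasiewicz ¬ gives 1 − 0.4 = 0.6
(q \/ ~(~~~p \/ ~p)) = max(0.8, 0.6) = 0.8
~(q \/ ~(~~~p \/ ~p)): Łukasiewicz ¬ gives 1 − 0.8 = 0.2
(~~(q /\ ~~p) /\ ~(q \/ ~(~~~p \/ ~p))) = min(0.6, 0.2) = 0.2
~(~~(q /\ ~~p) /\ ~(q \/ ~(~~~p \/ ~p))): Łukasiewicz ¬ gives 1 − 0.2 = 0.8
(q -> p): min(1, 1 − 0.8 + 0.6) = 0.8
(~(~~(q /\ ~~p) /\ ~(q \/ ~(~~~p \/ ~p))) /\ (q -> p)) = min(0.8, 0.8) = 0.8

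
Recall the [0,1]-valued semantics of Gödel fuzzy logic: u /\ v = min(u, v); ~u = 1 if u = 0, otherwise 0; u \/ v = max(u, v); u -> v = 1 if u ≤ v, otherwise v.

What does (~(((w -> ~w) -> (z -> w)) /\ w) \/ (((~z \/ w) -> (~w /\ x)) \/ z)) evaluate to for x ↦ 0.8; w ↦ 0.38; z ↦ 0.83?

0.83

~w: Gödel ¬ of 0.38 = 0 (operand ≠ 0)
(w -> ~w): 0.38 > 0, so result = 0
(z -> w): 0.83 > 0.38, so result = 0.38
((w -> ~w) -> (z -> w)): 0 ≤ 0.38, so result = 1
(((w -> ~w) -> (z -> w)) /\ w) = min(1, 0.38) = 0.38
~(((w -> ~w) -> (z -> w)) /\ w): Gödel ¬ of 0.38 = 0 (operand ≠ 0)
~z: Gödel ¬ of 0.83 = 0 (operand ≠ 0)
(~z \/ w) = max(0, 0.38) = 0.38
~w: Gödel ¬ of 0.38 = 0 (operand ≠ 0)
(~w /\ x) = min(0, 0.8) = 0
((~z \/ w) -> (~w /\ x)): 0.38 > 0, so result = 0
(((~z \/ w) -> (~w /\ x)) \/ z) = max(0, 0.83) = 0.83
(~(((w -> ~w) -> (z -> w)) /\ w) \/ (((~z \/ w) -> (~w /\ x)) \/ z)) = max(0, 0.83) = 0.83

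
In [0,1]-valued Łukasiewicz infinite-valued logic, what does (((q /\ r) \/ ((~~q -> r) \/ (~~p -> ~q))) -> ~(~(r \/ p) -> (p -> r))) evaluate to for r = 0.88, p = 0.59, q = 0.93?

0.05

(q /\ r) = min(0.93, 0.88) = 0.88
~q: Łukasiewicz ¬ gives 1 − 0.93 = 0.07
~~q: Łukasiewicz ¬ gives 1 − 0.07 = 0.93
(~~q -> r): min(1, 1 − 0.93 + 0.88) = 0.95
~p: Łukasiewicz ¬ gives 1 − 0.59 = 0.41
~~p: Łukasiewicz ¬ gives 1 − 0.41 = 0.59
~q: Łukasiewicz ¬ gives 1 − 0.93 = 0.07
(~~p -> ~q): min(1, 1 − 0.59 + 0.07) = 0.48
((~~q -> r) \/ (~~p -> ~q)) = max(0.95, 0.48) = 0.95
((q /\ r) \/ ((~~q -> r) \/ (~~p -> ~q))) = max(0.88, 0.95) = 0.95
(r \/ p) = max(0.88, 0.59) = 0.88
~(r \/ p): Łukasiewicz ¬ gives 1 − 0.88 = 0.12
(p -> r): min(1, 1 − 0.59 + 0.88) = 1
(~(r \/ p) -> (p -> r)): min(1, 1 − 0.12 + 1) = 1
~(~(r \/ p) -> (p -> r)): Łukasiewicz ¬ gives 1 − 1 = 0
(((q /\ r) \/ ((~~q -> r) \/ (~~p -> ~q))) -> ~(~(r \/ p) -> (p -> r))): min(1, 1 − 0.95 + 0) = 0.05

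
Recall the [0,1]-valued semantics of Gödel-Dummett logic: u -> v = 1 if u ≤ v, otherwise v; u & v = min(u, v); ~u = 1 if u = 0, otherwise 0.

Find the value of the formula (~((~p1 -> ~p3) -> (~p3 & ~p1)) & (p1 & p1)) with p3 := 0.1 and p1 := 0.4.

0.40

~p1: Gödel ¬ of 0.4 = 0 (operand ≠ 0)
~p3: Gödel ¬ of 0.1 = 0 (operand ≠ 0)
(~p1 -> ~p3): 0 ≤ 0, so result = 1
~p3: Gödel ¬ of 0.1 = 0 (operand ≠ 0)
~p1: Gödel ¬ of 0.4 = 0 (operand ≠ 0)
(~p3 & ~p1) = min(0, 0) = 0
((~p1 -> ~p3) -> (~p3 & ~p1)): 1 > 0, so result = 0
~((~p1 -> ~p3) -> (~p3 & ~p1)): Gödel ¬ of 0 = 1 (operand is 0)
(p1 & p1) = min(0.4, 0.4) = 0.4
(~((~p1 -> ~p3) -> (~p3 & ~p1)) & (p1 & p1)) = min(1, 0.4) = 0.4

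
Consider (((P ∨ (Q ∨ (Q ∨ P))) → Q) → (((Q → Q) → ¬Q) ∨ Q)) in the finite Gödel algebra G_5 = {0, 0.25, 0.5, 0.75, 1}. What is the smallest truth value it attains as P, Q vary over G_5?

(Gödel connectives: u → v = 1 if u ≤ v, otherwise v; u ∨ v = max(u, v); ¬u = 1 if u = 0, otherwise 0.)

0.25

The minimum is attained at P = 0, Q = 0.25:
  (Q ∨ P) = max(0.25, 0) = 0.25
  (Q ∨ (Q ∨ P)) = max(0.25, 0.25) = 0.25
  (P ∨ (Q ∨ (Q ∨ P))) = max(0, 0.25) = 0.25
  ((P ∨ (Q ∨ (Q ∨ P))) → Q): 0.25 ≤ 0.25, so result = 1
  (Q → Q): 0.25 ≤ 0.25, so result = 1
  ¬Q: Gödel ¬ of 0.25 = 0 (operand ≠ 0)
  ((Q → Q) → ¬Q): 1 > 0, so result = 0
  (((Q → Q) → ¬Q) ∨ Q) = max(0, 0.25) = 0.25
  (((P ∨ (Q ∨ (Q ∨ P))) → Q) → (((Q → Q) → ¬Q) ∨ Q)): 1 > 0.25, so result = 0.25
Checking all 25 assignments confirms none give a value below 0.25.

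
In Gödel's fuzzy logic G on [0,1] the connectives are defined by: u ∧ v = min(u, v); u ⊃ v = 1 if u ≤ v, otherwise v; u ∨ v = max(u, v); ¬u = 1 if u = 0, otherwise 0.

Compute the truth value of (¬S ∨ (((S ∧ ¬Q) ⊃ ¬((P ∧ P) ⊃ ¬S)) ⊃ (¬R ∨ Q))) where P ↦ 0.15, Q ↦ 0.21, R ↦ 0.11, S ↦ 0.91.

0.21

¬S: Gödel ¬ of 0.91 = 0 (operand ≠ 0)
¬Q: Gödel ¬ of 0.21 = 0 (operand ≠ 0)
(S ∧ ¬Q) = min(0.91, 0) = 0
(P ∧ P) = min(0.15, 0.15) = 0.15
¬S: Gödel ¬ of 0.91 = 0 (operand ≠ 0)
((P ∧ P) ⊃ ¬S): 0.15 > 0, so result = 0
¬((P ∧ P) ⊃ ¬S): Gödel ¬ of 0 = 1 (operand is 0)
((S ∧ ¬Q) ⊃ ¬((P ∧ P) ⊃ ¬S)): 0 ≤ 1, so result = 1
¬R: Gödel ¬ of 0.11 = 0 (operand ≠ 0)
(¬R ∨ Q) = max(0, 0.21) = 0.21
(((S ∧ ¬Q) ⊃ ¬((P ∧ P) ⊃ ¬S)) ⊃ (¬R ∨ Q)): 1 > 0.21, so result = 0.21
(¬S ∨ (((S ∧ ¬Q) ⊃ ¬((P ∧ P) ⊃ ¬S)) ⊃ (¬R ∨ Q))) = max(0, 0.21) = 0.21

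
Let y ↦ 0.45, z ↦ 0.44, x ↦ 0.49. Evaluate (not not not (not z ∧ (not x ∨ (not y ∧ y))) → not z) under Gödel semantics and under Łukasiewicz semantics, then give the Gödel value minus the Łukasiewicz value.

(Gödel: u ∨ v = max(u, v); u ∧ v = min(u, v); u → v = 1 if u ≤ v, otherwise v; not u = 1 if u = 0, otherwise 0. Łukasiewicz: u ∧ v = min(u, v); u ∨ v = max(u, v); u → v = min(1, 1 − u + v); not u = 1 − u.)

Gödel evaluation:
  not z: Gödel ¬ of 0.44 = 0 (operand ≠ 0)
  not x: Gödel ¬ of 0.49 = 0 (operand ≠ 0)
  not y: Gödel ¬ of 0.45 = 0 (operand ≠ 0)
  (not y ∧ y) = min(0, 0.45) = 0
  (not x ∨ (not y ∧ y)) = max(0, 0) = 0
  (not z ∧ (not x ∨ (not y ∧ y))) = min(0, 0) = 0
  not (not z ∧ (not x ∨ (not y ∧ y))): Gödel ¬ of 0 = 1 (operand is 0)
  not not (not z ∧ (not x ∨ (not y ∧ y))): Gödel ¬ of 1 = 0 (operand ≠ 0)
  not not not (not z ∧ (not x ∨ (not y ∧ y))): Gödel ¬ of 0 = 1 (operand is 0)
  not z: Gödel ¬ of 0.44 = 0 (operand ≠ 0)
  (not not not (not z ∧ (not x ∨ (not y ∧ y))) → not z): 1 > 0, so result = 0
  Gödel value = 0
Łukasiewicz evaluation:
  not z: Łukasiewicz ¬ gives 1 − 0.44 = 0.56
  not x: Łukasiewicz ¬ gives 1 − 0.49 = 0.51
  not y: Łukasiewicz ¬ gives 1 − 0.45 = 0.55
  (not y ∧ y) = min(0.55, 0.45) = 0.45
  (not x ∨ (not y ∧ y)) = max(0.51, 0.45) = 0.51
  (not z ∧ (not x ∨ (not y ∧ y))) = min(0.56, 0.51) = 0.51
  not (not z ∧ (not x ∨ (not y ∧ y))): Łukasiewicz ¬ gives 1 − 0.51 = 0.49
  not not (not z ∧ (not x ∨ (not y ∧ y))): Łukasiewicz ¬ gives 1 − 0.49 = 0.51
  not not not (not z ∧ (not x ∨ (not y ∧ y))): Łukasiewicz ¬ gives 1 − 0.51 = 0.49
  not z: Łukasiewicz ¬ gives 1 − 0.44 = 0.56
  (not not not (not z ∧ (not x ∨ (not y ∧ y))) → not z): min(1, 1 − 0.49 + 0.56) = 1
  Łukasiewicz value = 1
Difference: 0 − 1 = -1.00

-1.00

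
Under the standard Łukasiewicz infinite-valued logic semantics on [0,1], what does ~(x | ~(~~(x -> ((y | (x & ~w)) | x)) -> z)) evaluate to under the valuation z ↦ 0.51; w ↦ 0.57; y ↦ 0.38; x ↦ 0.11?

0.51

~w: Łukasiewicz ¬ gives 1 − 0.57 = 0.43
(x & ~w) = min(0.11, 0.43) = 0.11
(y | (x & ~w)) = max(0.38, 0.11) = 0.38
((y | (x & ~w)) | x) = max(0.38, 0.11) = 0.38
(x -> ((y | (x & ~w)) | x)): min(1, 1 − 0.11 + 0.38) = 1
~(x -> ((y | (x & ~w)) | x)): Łukasiewicz ¬ gives 1 − 1 = 0
~~(x -> ((y | (x & ~w)) | x)): Łukasiewicz ¬ gives 1 − 0 = 1
(~~(x -> ((y | (x & ~w)) | x)) -> z): min(1, 1 − 1 + 0.51) = 0.51
~(~~(x -> ((y | (x & ~w)) | x)) -> z): Łukasiewicz ¬ gives 1 − 0.51 = 0.49
(x | ~(~~(x -> ((y | (x & ~w)) | x)) -> z)) = max(0.11, 0.49) = 0.49
~(x | ~(~~(x -> ((y | (x & ~w)) | x)) -> z)): Łukasiewicz ¬ gives 1 − 0.49 = 0.51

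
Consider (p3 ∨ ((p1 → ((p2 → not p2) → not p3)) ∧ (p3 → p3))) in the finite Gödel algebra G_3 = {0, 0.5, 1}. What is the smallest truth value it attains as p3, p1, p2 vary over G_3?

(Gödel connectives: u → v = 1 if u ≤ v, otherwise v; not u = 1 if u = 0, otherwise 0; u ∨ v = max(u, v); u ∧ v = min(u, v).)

The minimum is attained at p3 = 0.5, p1 = 0.5, p2 = 0:
  not p2: Gödel ¬ of 0 = 1 (operand is 0)
  (p2 → not p2): 0 ≤ 1, so result = 1
  not p3: Gödel ¬ of 0.5 = 0 (operand ≠ 0)
  ((p2 → not p2) → not p3): 1 > 0, so result = 0
  (p1 → ((p2 → not p2) → not p3)): 0.5 > 0, so result = 0
  (p3 → p3): 0.5 ≤ 0.5, so result = 1
  ((p1 → ((p2 → not p2) → not p3)) ∧ (p3 → p3)) = min(0, 1) = 0
  (p3 ∨ ((p1 → ((p2 → not p2) → not p3)) ∧ (p3 → p3))) = max(0.5, 0) = 0.5
Checking all 27 assignments confirms none give a value below 0.50.

0.50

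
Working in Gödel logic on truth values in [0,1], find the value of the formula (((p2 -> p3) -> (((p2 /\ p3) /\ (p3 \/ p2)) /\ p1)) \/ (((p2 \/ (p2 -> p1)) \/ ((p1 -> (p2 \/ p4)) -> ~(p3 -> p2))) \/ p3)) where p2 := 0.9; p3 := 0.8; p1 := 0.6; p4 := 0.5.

(p2 -> p3): 0.9 > 0.8, so result = 0.8
(p2 /\ p3) = min(0.9, 0.8) = 0.8
(p3 \/ p2) = max(0.8, 0.9) = 0.9
((p2 /\ p3) /\ (p3 \/ p2)) = min(0.8, 0.9) = 0.8
(((p2 /\ p3) /\ (p3 \/ p2)) /\ p1) = min(0.8, 0.6) = 0.6
((p2 -> p3) -> (((p2 /\ p3) /\ (p3 \/ p2)) /\ p1)): 0.8 > 0.6, so result = 0.6
(p2 -> p1): 0.9 > 0.6, so result = 0.6
(p2 \/ (p2 -> p1)) = max(0.9, 0.6) = 0.9
(p2 \/ p4) = max(0.9, 0.5) = 0.9
(p1 -> (p2 \/ p4)): 0.6 ≤ 0.9, so result = 1
(p3 -> p2): 0.8 ≤ 0.9, so result = 1
~(p3 -> p2): Gödel ¬ of 1 = 0 (operand ≠ 0)
((p1 -> (p2 \/ p4)) -> ~(p3 -> p2)): 1 > 0, so result = 0
((p2 \/ (p2 -> p1)) \/ ((p1 -> (p2 \/ p4)) -> ~(p3 -> p2))) = max(0.9, 0) = 0.9
(((p2 \/ (p2 -> p1)) \/ ((p1 -> (p2 \/ p4)) -> ~(p3 -> p2))) \/ p3) = max(0.9, 0.8) = 0.9
(((p2 -> p3) -> (((p2 /\ p3) /\ (p3 \/ p2)) /\ p1)) \/ (((p2 \/ (p2 -> p1)) \/ ((p1 -> (p2 \/ p4)) -> ~(p3 -> p2))) \/ p3)) = max(0.6, 0.9) = 0.9

0.90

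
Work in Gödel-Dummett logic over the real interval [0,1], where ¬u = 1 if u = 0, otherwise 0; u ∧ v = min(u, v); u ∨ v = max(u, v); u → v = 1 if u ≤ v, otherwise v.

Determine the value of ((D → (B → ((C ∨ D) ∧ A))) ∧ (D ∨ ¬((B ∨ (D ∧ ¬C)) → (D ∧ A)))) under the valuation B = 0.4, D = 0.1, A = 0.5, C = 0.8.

(C ∨ D) = max(0.8, 0.1) = 0.8
((C ∨ D) ∧ A) = min(0.8, 0.5) = 0.5
(B → ((C ∨ D) ∧ A)): 0.4 ≤ 0.5, so result = 1
(D → (B → ((C ∨ D) ∧ A))): 0.1 ≤ 1, so result = 1
¬C: Gödel ¬ of 0.8 = 0 (operand ≠ 0)
(D ∧ ¬C) = min(0.1, 0) = 0
(B ∨ (D ∧ ¬C)) = max(0.4, 0) = 0.4
(D ∧ A) = min(0.1, 0.5) = 0.1
((B ∨ (D ∧ ¬C)) → (D ∧ A)): 0.4 > 0.1, so result = 0.1
¬((B ∨ (D ∧ ¬C)) → (D ∧ A)): Gödel ¬ of 0.1 = 0 (operand ≠ 0)
(D ∨ ¬((B ∨ (D ∧ ¬C)) → (D ∧ A))) = max(0.1, 0) = 0.1
((D → (B → ((C ∨ D) ∧ A))) ∧ (D ∨ ¬((B ∨ (D ∧ ¬C)) → (D ∧ A)))) = min(1, 0.1) = 0.1

0.10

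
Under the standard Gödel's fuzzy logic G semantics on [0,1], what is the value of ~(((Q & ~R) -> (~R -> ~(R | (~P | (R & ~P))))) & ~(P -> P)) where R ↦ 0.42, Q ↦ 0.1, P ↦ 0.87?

~R: Gödel ¬ of 0.42 = 0 (operand ≠ 0)
(Q & ~R) = min(0.1, 0) = 0
~R: Gödel ¬ of 0.42 = 0 (operand ≠ 0)
~P: Gödel ¬ of 0.87 = 0 (operand ≠ 0)
~P: Gödel ¬ of 0.87 = 0 (operand ≠ 0)
(R & ~P) = min(0.42, 0) = 0
(~P | (R & ~P)) = max(0, 0) = 0
(R | (~P | (R & ~P))) = max(0.42, 0) = 0.42
~(R | (~P | (R & ~P))): Gödel ¬ of 0.42 = 0 (operand ≠ 0)
(~R -> ~(R | (~P | (R & ~P)))): 0 ≤ 0, so result = 1
((Q & ~R) -> (~R -> ~(R | (~P | (R & ~P))))): 0 ≤ 1, so result = 1
(P -> P): 0.87 ≤ 0.87, so result = 1
~(P -> P): Gödel ¬ of 1 = 0 (operand ≠ 0)
(((Q & ~R) -> (~R -> ~(R | (~P | (R & ~P))))) & ~(P -> P)) = min(1, 0) = 0
~(((Q & ~R) -> (~R -> ~(R | (~P | (R & ~P))))) & ~(P -> P)): Gödel ¬ of 0 = 1 (operand is 0)

1.00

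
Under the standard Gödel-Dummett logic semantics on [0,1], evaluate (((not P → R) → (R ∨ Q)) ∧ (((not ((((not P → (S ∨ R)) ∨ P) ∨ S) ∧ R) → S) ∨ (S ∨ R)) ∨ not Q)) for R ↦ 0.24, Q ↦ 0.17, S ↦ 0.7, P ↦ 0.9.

not P: Gödel ¬ of 0.9 = 0 (operand ≠ 0)
(not P → R): 0 ≤ 0.24, so result = 1
(R ∨ Q) = max(0.24, 0.17) = 0.24
((not P → R) → (R ∨ Q)): 1 > 0.24, so result = 0.24
not P: Gödel ¬ of 0.9 = 0 (operand ≠ 0)
(S ∨ R) = max(0.7, 0.24) = 0.7
(not P → (S ∨ R)): 0 ≤ 0.7, so result = 1
((not P → (S ∨ R)) ∨ P) = max(1, 0.9) = 1
(((not P → (S ∨ R)) ∨ P) ∨ S) = max(1, 0.7) = 1
((((not P → (S ∨ R)) ∨ P) ∨ S) ∧ R) = min(1, 0.24) = 0.24
not ((((not P → (S ∨ R)) ∨ P) ∨ S) ∧ R): Gödel ¬ of 0.24 = 0 (operand ≠ 0)
(not ((((not P → (S ∨ R)) ∨ P) ∨ S) ∧ R) → S): 0 ≤ 0.7, so result = 1
(S ∨ R) = max(0.7, 0.24) = 0.7
((not ((((not P → (S ∨ R)) ∨ P) ∨ S) ∧ R) → S) ∨ (S ∨ R)) = max(1, 0.7) = 1
not Q: Gödel ¬ of 0.17 = 0 (operand ≠ 0)
(((not ((((not P → (S ∨ R)) ∨ P) ∨ S) ∧ R) → S) ∨ (S ∨ R)) ∨ not Q) = max(1, 0) = 1
(((not P → R) → (R ∨ Q)) ∧ (((not ((((not P → (S ∨ R)) ∨ P) ∨ S) ∧ R) → S) ∨ (S ∨ R)) ∨ not Q)) = min(0.24, 1) = 0.24

0.24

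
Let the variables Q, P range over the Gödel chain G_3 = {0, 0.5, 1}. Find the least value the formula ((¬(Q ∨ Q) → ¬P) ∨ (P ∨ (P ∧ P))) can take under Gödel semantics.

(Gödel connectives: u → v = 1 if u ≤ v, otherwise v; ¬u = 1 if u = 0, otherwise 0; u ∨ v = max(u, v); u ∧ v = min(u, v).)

0.50

The minimum is attained at Q = 0, P = 0.5:
  (Q ∨ Q) = max(0, 0) = 0
  ¬(Q ∨ Q): Gödel ¬ of 0 = 1 (operand is 0)
  ¬P: Gödel ¬ of 0.5 = 0 (operand ≠ 0)
  (¬(Q ∨ Q) → ¬P): 1 > 0, so result = 0
  (P ∧ P) = min(0.5, 0.5) = 0.5
  (P ∨ (P ∧ P)) = max(0.5, 0.5) = 0.5
  ((¬(Q ∨ Q) → ¬P) ∨ (P ∨ (P ∧ P))) = max(0, 0.5) = 0.5
Checking all 9 assignments confirms none give a value below 0.50.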